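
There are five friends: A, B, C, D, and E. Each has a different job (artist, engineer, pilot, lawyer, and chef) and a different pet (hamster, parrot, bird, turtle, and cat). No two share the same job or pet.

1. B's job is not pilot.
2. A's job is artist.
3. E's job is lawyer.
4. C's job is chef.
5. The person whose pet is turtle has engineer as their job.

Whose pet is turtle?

B

With clues 1–5, A, C, D, and E are impossible for the one with pet turtle.
That leaves B.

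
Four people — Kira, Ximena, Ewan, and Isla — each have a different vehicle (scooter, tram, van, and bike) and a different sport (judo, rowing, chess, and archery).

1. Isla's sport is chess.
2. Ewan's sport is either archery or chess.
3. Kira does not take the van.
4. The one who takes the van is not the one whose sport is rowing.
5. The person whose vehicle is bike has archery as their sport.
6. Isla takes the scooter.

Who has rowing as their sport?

Clue 1 rules out Isla for the one with sport rowing.
With clues 1–2, Ewan is impossible for the one with sport rowing.
With clues 1–6, Ximena is impossible for the one with sport rowing.
That leaves Kira.

Kira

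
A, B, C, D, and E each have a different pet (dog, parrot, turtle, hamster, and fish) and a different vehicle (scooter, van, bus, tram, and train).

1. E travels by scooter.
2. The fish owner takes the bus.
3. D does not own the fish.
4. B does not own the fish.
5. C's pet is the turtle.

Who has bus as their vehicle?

A

Clue 1 rules out E for the one with vehicle bus.
With clues 1–3, D is impossible for the one with vehicle bus.
With clues 1–4, B is impossible for the one with vehicle bus.
With clues 1–5, C is impossible for the one with vehicle bus.
That leaves A.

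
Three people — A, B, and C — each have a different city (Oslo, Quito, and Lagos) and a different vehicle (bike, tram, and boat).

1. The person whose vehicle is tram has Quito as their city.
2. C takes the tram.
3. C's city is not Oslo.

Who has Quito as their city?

With clues 1–2, A and B are impossible for the one with city Quito.
That leaves C.

C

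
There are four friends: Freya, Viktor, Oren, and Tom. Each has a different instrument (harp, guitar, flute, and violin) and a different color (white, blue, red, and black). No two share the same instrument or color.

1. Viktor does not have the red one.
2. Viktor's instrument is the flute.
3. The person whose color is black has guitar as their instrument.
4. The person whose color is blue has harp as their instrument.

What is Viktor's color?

Clue 1 rules out red for Viktor's color.
With clues 1–3, black is impossible for Viktor's color.
With clues 1–4, blue is impossible for Viktor's color.
That leaves white.

white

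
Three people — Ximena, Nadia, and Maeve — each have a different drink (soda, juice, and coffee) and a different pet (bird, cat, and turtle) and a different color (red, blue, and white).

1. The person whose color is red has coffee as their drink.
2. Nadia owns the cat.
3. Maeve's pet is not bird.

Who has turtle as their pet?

Maeve

With clues 1–2, Nadia is impossible for the one with pet turtle.
With clues 1–3, Ximena is impossible for the one with pet turtle.
That leaves Maeve.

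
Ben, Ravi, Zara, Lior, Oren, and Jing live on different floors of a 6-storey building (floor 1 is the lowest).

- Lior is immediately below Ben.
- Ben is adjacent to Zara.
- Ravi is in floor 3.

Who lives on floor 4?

With clues 1–3, Ben, Jing, Oren, Ravi, and Zara are ruled out for floor 4.
So floor 4 is Lior.

Lior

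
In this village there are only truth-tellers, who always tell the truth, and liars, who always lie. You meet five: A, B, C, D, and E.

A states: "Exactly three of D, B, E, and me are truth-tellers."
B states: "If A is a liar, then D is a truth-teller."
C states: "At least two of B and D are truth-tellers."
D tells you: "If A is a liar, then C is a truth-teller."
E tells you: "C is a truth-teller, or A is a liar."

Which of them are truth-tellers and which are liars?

Consider A. Suppose A is a truth-teller.
Then no assignment of the remaining roles makes every statement match its speaker's type — contradiction.
So A is a liar.
With that fixed, E's statement is true, so E is a truth-teller.
Consider B. Suppose B is a truth-teller.
Then no assignment of the remaining roles makes every statement match its speaker's type — contradiction.
So B is a liar.
With that fixed, C's statement is false, so C is a liar.
With that fixed, D's statement is false, so D is a liar.

A: liar, B: liar, C: liar, D: liar, E: truth-teller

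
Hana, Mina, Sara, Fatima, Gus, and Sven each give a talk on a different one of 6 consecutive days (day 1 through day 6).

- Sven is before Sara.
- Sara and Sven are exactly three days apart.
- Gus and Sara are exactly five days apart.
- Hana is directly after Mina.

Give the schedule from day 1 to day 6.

Gus, Fatima, Sven, Mina, Hana, Sara

From clue 1: Sara is in {2,3,4,5,6}.
From clues 1–2: Sara is in {4,5,6}.
From clues 1–3: Gus → day 1, Sven → day 3, Sara → day 6.
From clues 1–4: Fatima → day 2, Mina → day 4, Hana → day 5.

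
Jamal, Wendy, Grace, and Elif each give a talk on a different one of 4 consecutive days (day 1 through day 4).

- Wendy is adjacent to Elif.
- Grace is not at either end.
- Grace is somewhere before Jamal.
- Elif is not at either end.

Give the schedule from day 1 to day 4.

From clues 1–2: Jamal is in {1,4}.
From clues 1–3: Grace → day 3, Jamal → day 4.
From clues 1–4: Wendy → day 1, Elif → day 2.

Wendy, Elif, Grace, Jamal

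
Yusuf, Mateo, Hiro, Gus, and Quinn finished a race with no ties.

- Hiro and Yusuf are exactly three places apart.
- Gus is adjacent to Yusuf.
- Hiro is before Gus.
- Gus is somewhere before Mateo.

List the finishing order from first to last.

From clue 1: Yusuf is in {1,2,4,5}.
From clues 1–3: Yusuf is in {4,5}.
From clues 1–4: Hiro → place 1, Quinn → place 2, Gus → place 3, Yusuf → place 4, Mateo → place 5.

Hiro, Quinn, Gus, Yusuf, Mateo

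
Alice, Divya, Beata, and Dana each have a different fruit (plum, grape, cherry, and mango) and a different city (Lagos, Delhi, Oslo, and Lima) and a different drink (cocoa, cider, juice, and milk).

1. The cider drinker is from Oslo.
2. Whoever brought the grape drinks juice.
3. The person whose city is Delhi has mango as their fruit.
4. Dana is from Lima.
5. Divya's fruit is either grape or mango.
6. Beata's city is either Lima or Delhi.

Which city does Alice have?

Oslo

With clues 1–4, Lima is impossible for Alice's city.
With clues 1–6, Delhi and Lagos are impossible for Alice's city.
That leaves Oslo.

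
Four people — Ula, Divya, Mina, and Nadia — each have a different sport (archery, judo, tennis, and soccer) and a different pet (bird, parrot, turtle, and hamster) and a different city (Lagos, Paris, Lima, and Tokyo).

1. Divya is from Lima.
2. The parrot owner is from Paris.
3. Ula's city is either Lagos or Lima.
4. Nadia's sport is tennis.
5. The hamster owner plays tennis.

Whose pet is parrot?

With clues 1–2, Divya is impossible for the one with pet parrot.
With clues 1–3, Ula is impossible for the one with pet parrot.
With clues 1–5, Nadia is impossible for the one with pet parrot.
That leaves Mina.

Mina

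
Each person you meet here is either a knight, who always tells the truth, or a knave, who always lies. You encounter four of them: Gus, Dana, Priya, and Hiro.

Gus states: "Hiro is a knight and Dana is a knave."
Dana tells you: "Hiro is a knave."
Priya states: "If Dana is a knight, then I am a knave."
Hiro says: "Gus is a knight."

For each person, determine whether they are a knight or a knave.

Consider Gus. Suppose Gus is a knave.
Then no assignment of the remaining roles makes every statement match its speaker's type — contradiction.
So Gus is a knight.
With that fixed, Hiro's statement is true, so Hiro is a knight.
With that fixed, Dana's statement is false, so Dana is a knave.
With that fixed, Priya's statement is true, so Priya is a knight.

Gus: knight, Dana: knave, Priya: knight, Hiro: knight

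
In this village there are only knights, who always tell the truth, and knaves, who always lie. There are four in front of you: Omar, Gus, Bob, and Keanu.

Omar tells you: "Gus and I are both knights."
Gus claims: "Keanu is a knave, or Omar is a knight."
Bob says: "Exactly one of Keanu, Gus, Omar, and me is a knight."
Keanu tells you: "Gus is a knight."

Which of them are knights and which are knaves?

Omar: knight, Gus: knight, Bob: knave, Keanu: knight

Consider Omar. Suppose Omar is a knave.
Then no assignment of the remaining roles makes every statement match its speaker's type — contradiction.
So Omar is a knight.
With that fixed, Gus's statement is true, so Gus is a knight.
With that fixed, Bob's statement is false, so Bob is a knave.
With that fixed, Keanu's statement is true, so Keanu is a knight.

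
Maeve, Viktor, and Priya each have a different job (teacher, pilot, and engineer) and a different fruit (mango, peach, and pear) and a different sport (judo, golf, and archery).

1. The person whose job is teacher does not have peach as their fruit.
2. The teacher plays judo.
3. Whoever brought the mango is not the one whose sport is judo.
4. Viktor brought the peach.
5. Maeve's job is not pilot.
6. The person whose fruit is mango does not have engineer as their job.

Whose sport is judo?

Maeve

With clues 1–4, Viktor is impossible for the one with sport judo.
With clues 1–6, Priya is impossible for the one with sport judo.
That leaves Maeve.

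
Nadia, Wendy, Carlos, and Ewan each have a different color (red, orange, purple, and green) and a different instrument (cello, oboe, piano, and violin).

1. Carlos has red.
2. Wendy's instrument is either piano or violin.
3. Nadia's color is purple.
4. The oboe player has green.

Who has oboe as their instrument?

With clues 1–2, Wendy is impossible for the one with instrument oboe.
With clues 1–4, Carlos and Nadia are impossible for the one with instrument oboe.
That leaves Ewan.

Ewan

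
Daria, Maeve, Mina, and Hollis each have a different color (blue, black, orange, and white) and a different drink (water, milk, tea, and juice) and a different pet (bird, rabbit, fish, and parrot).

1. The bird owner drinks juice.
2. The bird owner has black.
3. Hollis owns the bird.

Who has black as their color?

With clues 1–3, Daria, Maeve, and Mina are impossible for the one with color black.
That leaves Hollis.

Hollis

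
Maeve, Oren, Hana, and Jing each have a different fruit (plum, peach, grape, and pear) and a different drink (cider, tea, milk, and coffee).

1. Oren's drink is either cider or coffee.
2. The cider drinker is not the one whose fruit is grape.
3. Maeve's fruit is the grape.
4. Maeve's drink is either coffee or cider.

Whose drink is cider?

Oren

With clues 1–3, Maeve is impossible for the one with drink cider.
With clues 1–4, Hana and Jing are impossible for the one with drink cider.
That leaves Oren.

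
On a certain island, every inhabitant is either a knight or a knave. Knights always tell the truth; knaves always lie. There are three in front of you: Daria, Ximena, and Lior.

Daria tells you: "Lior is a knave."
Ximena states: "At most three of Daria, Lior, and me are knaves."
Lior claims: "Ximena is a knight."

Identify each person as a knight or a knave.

Regardless of anyone's role, Ximena's statement is true, so Ximena is a knight.
With that fixed, Lior's statement is true, so Lior is a knight.
With that fixed, Daria's statement is false, so Daria is a knave.

Daria: knave, Ximena: knight, Lior: knight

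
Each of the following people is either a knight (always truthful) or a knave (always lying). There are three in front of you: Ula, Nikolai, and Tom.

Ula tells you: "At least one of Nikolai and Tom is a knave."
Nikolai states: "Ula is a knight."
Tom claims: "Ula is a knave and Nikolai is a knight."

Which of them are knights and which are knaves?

Consider Ula. Suppose Ula is a knave.
Then no assignment of the remaining roles makes every statement match its speaker's type — contradiction.
So Ula is a knight.
With that fixed, Nikolai's statement is true, so Nikolai is a knight.
With that fixed, Tom's statement is false, so Tom is a knave.

Ula: knight, Nikolai: knight, Tom: knave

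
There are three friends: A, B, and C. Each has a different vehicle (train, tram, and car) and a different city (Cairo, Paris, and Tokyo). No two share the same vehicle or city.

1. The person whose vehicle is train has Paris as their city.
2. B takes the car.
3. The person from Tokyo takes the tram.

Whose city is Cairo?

B

With clues 1–3, A and C are impossible for the one with city Cairo.
That leaves B.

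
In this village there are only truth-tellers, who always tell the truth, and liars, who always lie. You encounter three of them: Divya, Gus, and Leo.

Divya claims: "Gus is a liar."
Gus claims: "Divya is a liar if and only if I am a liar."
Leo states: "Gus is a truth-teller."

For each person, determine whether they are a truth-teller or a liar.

Consider Divya. Suppose Divya is a liar.
Then whichever role Gus has, Gus's statement has the wrong truth value — contradiction.
So Divya is a truth-teller.
Consider Gus. Suppose Gus is a truth-teller.
Then Divya's statement comes out false, contradicting Divya being a truth-teller.
So Gus is a liar.
With that fixed, Leo's statement is false, so Leo is a liar.

Divya: truth-teller, Gus: liar, Leo: liar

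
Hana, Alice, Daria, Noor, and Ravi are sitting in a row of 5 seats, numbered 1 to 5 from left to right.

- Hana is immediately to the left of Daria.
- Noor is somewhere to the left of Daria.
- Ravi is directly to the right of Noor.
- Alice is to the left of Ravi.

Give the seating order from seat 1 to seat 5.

From clue 1: Hana is in {1,2,3,4}.
From clues 1–2: Hana is in {2,3,4}.
From clues 1–3: Hana is in {3,4}.
From clues 1–4: Alice → seat 1, Noor → seat 2, Ravi → seat 3, Hana → seat 4, Daria → seat 5.

Alice, Noor, Ravi, Hana, Daria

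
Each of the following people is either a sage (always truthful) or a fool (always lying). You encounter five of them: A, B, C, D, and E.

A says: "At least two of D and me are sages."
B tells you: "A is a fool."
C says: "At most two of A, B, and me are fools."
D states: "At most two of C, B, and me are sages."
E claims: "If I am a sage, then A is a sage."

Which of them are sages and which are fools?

A: sage, B: fool, C: sage, D: sage, E: sage

Consider A. Suppose A is a fool.
Then whichever role E has, E's statement has the wrong truth value — contradiction.
So A is a sage.
With that fixed, B's statement is false, so B is a fool.
With that fixed, C's statement is true, so C is a sage.
With that fixed, D's statement is true, so D is a sage.
With that fixed, E's statement is true, so E is a sage.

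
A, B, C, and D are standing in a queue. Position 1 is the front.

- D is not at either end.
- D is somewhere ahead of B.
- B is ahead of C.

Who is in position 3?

B

With clues 1–3, A, C, and D are ruled out for position 3.
So position 3 is B.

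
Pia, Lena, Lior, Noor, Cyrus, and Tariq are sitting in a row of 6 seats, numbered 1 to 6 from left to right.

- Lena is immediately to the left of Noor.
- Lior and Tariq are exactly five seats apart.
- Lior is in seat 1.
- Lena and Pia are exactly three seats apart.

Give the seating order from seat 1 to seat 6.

Lior, Lena, Noor, Cyrus, Pia, Tariq

From clue 1: Lena is in {1,2,3,4,5}.
From clues 1–2: Lior is in {1,6}.
From clues 1–3: Lior → seat 1, Tariq → seat 6.
From clues 1–4: Lena → seat 2, Noor → seat 3, Cyrus → seat 4, Pia → seat 5.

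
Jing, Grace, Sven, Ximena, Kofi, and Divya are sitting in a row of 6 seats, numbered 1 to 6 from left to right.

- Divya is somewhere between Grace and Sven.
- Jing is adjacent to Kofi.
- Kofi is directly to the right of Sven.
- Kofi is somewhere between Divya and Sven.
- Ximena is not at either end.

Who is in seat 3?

With clues 1–3, Grace is ruled out for seat 3.
With clues 1–4, Divya, Sven, and Ximena are ruled out for seat 3.
With clues 1–5, Kofi is ruled out for seat 3.
So seat 3 is Jing.

Jing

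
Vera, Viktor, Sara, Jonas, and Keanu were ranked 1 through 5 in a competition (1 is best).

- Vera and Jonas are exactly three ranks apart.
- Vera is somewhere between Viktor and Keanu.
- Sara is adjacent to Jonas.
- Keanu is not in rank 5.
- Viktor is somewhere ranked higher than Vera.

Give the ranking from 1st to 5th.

Viktor, Vera, Keanu, Sara, Jonas

From clue 1: Vera is in {1,2,4,5}.
From clues 1–2: Vera is in {2,4}.
From clues 1–5: Viktor → rank 1, Vera → rank 2, Keanu → rank 3, Sara → rank 4, Jonas → rank 5.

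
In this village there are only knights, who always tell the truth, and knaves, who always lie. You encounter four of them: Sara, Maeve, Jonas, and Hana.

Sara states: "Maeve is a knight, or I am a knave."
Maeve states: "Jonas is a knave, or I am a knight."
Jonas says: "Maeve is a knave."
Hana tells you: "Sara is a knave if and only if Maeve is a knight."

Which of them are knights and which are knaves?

Consider Sara. Suppose Sara is a knave.
Then Sara's own statement would have to be false, but it can't be — contradiction.
So Sara is a knight.
Consider Maeve. Suppose Maeve is a knave.
Then Sara's statement comes out false, contradicting Sara being a knight.
So Maeve is a knight.
With that fixed, Jonas's statement is false, so Jonas is a knave.
With that fixed, Hana's statement is false, so Hana is a knave.

Sara: knight, Maeve: knight, Jonas: knave, Hana: knave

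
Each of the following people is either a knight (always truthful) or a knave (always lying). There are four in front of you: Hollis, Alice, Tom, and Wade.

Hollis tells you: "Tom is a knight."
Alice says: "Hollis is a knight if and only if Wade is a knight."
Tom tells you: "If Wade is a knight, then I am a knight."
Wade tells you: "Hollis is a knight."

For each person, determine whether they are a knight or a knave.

Consider Hollis. Suppose Hollis is a knave.
Then no assignment of the remaining roles makes every statement match its speaker's type — contradiction.
So Hollis is a knight.
With that fixed, Wade's statement is true, so Wade is a knight.
With that fixed, Alice's statement is true, so Alice is a knight.
Consider Tom. Suppose Tom is a knave.
Then Hollis's statement comes out false, contradicting Hollis being a knight.
So Tom is a knight.

Hollis: knight, Alice: knight, Tom: knight, Wade: knight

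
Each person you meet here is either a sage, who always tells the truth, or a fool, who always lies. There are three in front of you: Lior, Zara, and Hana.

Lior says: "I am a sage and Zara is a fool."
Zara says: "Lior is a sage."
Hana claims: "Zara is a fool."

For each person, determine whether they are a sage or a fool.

Consider Lior. Suppose Lior is a sage.
Then no assignment of the remaining roles makes every statement match its speaker's type — contradiction.
So Lior is a fool.
With that fixed, Zara's statement is false, so Zara is a fool.
With that fixed, Hana's statement is true, so Hana is a sage.

Lior: fool, Zara: fool, Hana: sage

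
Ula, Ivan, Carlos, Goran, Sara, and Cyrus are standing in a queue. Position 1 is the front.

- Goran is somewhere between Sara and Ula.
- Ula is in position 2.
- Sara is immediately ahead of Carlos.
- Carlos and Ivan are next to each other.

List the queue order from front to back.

Cyrus, Ula, Goran, Sara, Carlos, Ivan

From clue 1: Goran is in {2,3,4,5}.
From clues 1–2: Ula → position 2.
From clues 1–3: Carlos is in {5,6}.
From clues 1–4: Cyrus → position 1, Goran → position 3, Sara → position 4, Carlos → position 5, Ivan → position 6.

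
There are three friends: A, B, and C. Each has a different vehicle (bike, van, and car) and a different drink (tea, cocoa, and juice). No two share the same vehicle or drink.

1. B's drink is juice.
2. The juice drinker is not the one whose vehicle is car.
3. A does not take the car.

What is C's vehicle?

car

With clues 1–3, bike and van are impossible for C's vehicle.
That leaves car.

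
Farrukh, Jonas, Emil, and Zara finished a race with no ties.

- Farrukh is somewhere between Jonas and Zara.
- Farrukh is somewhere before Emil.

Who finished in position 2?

Farrukh

With clues 1–2, Emil, Jonas, and Zara are ruled out for place 2.
So place 2 is Farrukh.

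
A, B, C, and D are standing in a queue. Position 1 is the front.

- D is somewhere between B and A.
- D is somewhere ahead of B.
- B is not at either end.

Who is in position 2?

With clues 1–2, B is ruled out for position 2.
With clues 1–3, A and C are ruled out for position 2.
So position 2 is D.

D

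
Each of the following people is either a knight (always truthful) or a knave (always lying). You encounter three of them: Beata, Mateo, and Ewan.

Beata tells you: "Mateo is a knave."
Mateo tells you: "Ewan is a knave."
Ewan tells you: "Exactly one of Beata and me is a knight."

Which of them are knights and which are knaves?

Consider Beata. Suppose Beata is a knight.
Then whichever role Ewan has, Ewan's statement has the wrong truth value — contradiction.
So Beata is a knave.
Consider Mateo. Suppose Mateo is a knave.
Then Beata's statement comes out true, contradicting Beata being a knave.
So Mateo is a knight.
Consider Ewan. Suppose Ewan is a knight.
Then Mateo's statement comes out false, contradicting Mateo being a knight.
So Ewan is a knave.

Beata: knave, Mateo: knight, Ewan: knave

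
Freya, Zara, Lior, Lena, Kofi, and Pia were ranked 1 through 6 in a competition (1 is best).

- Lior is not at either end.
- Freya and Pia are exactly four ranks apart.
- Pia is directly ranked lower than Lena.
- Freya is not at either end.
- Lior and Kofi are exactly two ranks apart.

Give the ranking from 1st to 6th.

From clue 1: Lior is in {2,3,4,5}.
From clues 1–2: Freya is in {1,2,5,6}.
From clues 1–3: Freya is in {1,2,6}.
From clues 1–4: Freya → rank 2, Lena → rank 5, Pia → rank 6.
From clues 1–5: Kofi → rank 1, Lior → rank 3, Zara → rank 4.

Kofi, Freya, Lior, Zara, Lena, Pia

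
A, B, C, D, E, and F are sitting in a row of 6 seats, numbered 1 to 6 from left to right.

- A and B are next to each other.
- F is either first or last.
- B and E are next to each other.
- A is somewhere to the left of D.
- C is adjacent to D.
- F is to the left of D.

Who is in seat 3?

With clues 1–2, F is ruled out for seat 3.
With clues 1–4, C and D are ruled out for seat 3.
With clues 1–6, A and E are ruled out for seat 3.
So seat 3 is B.

B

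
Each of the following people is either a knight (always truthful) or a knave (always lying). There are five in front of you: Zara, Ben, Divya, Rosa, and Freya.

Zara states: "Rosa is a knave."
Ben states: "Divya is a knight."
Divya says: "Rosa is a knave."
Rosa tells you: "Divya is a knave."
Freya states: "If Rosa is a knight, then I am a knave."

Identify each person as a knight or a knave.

Zara: knight, Ben: knight, Divya: knight, Rosa: knave, Freya: knight

Consider Zara. Suppose Zara is a knave.
Then no assignment of the remaining roles makes every statement match its speaker's type — contradiction.
So Zara is a knight.
Consider Ben. Suppose Ben is a knave.
Then no assignment of the remaining roles makes every statement match its speaker's type — contradiction.
So Ben is a knight.
Consider Divya. Suppose Divya is a knave.
Then Ben's statement comes out false, contradicting Ben being a knight.
So Divya is a knight.
With that fixed, Rosa's statement is false, so Rosa is a knave.
With that fixed, Freya's statement is true, so Freya is a knight.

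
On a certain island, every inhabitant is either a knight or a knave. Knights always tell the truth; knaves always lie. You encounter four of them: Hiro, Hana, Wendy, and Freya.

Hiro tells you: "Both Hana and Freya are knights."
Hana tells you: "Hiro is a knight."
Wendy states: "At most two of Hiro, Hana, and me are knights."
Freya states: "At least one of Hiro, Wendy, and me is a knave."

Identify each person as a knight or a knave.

Hiro: knave, Hana: knave, Wendy: knight, Freya: knight

Consider Hiro. Suppose Hiro is a knight.
Then no assignment of the remaining roles makes every statement match its speaker's type — contradiction.
So Hiro is a knave.
With that fixed, Hana's statement is false, so Hana is a knave.
With that fixed, Wendy's statement is true, so Wendy is a knight.
With that fixed, Freya's statement is true, so Freya is a knight.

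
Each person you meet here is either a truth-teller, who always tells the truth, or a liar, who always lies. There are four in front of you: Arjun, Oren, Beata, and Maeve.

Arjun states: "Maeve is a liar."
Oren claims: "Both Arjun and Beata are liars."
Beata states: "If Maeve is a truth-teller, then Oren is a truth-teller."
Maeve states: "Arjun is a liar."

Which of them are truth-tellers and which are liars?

Arjun: truth-teller, Oren: liar, Beata: truth-teller, Maeve: liar

Consider Arjun. Suppose Arjun is a liar.
Then no assignment of the remaining roles makes every statement match its speaker's type — contradiction.
So Arjun is a truth-teller.
With that fixed, Oren's statement is false, so Oren is a liar.
With that fixed, Maeve's statement is false, so Maeve is a liar.
With that fixed, Beata's statement is true, so Beata is a truth-teller.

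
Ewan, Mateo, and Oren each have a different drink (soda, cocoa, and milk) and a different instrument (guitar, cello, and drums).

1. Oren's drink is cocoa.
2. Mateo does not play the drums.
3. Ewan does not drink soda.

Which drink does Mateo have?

Clue 1 rules out cocoa for Mateo's drink.
With clues 1–3, milk is impossible for Mateo's drink.
That leaves soda.

soda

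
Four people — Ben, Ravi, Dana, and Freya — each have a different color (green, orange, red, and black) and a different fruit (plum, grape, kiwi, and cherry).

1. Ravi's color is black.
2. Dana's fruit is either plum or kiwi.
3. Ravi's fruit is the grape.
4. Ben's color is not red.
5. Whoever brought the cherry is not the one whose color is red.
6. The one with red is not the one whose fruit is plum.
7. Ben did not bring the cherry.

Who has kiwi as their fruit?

Dana

With clues 1–3, Ravi is impossible for the one with fruit kiwi.
With clues 1–6, Ben is impossible for the one with fruit kiwi.
With clues 1–7, Freya is impossible for the one with fruit kiwi.
That leaves Dana.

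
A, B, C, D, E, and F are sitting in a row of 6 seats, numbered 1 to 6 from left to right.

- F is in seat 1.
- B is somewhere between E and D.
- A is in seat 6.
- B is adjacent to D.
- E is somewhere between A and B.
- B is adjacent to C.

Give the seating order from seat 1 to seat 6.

F, D, B, C, E, A

From clue 1: F → seat 1.
From clues 1–2: B is in {3,4,5}.
From clues 1–3: A → seat 6.
From clues 1–4: B is in {3,4}.
From clues 1–6: D → seat 2, B → seat 3, C → seat 4, E → seat 5.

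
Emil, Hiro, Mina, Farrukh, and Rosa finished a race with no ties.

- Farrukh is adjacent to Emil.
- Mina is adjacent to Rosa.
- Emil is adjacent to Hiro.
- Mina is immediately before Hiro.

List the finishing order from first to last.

From clues 1–2: Hiro is in {1,3,5}.
From clues 1–3: Emil is in {2,4}.
From clues 1–4: Rosa → place 1, Mina → place 2, Hiro → place 3, Emil → place 4, Farrukh → place 5.

Rosa, Mina, Hiro, Emil, Farrukh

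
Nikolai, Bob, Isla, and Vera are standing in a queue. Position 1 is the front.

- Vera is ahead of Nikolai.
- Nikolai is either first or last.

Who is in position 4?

Nikolai

With clue 1, Vera is ruled out for position 4.
With clues 1–2, Bob and Isla are ruled out for position 4.
So position 4 is Nikolai.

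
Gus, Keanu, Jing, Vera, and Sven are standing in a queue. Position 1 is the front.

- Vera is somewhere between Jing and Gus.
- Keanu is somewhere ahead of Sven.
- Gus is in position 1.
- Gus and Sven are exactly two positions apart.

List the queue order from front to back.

From clue 1: Vera is in {2,3,4}.
From clues 1–3: Gus → position 1.
From clues 1–4: Keanu → position 2, Sven → position 3, Vera → position 4, Jing → position 5.

Gus, Keanu, Sven, Vera, Jing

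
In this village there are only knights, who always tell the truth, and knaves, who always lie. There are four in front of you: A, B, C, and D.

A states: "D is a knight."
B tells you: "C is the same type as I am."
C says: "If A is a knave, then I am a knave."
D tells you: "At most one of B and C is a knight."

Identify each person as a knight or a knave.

A: knight, B: knave, C: knight, D: knight

Consider A. Suppose A is a knave.
Then whichever role C has, C's statement has the wrong truth value — contradiction.
So A is a knight.
With that fixed, C's statement is true, so C is a knight.
Consider B. Suppose B is a knight.
Then no assignment of the remaining roles makes every statement match its speaker's type — contradiction.
So B is a knave.
With that fixed, D's statement is true, so D is a knight.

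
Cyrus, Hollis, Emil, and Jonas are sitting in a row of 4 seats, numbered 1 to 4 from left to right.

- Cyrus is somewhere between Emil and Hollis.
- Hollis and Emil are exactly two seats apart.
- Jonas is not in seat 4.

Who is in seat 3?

Cyrus

With clues 1–2, Jonas is ruled out for seat 3.
With clues 1–3, Emil and Hollis are ruled out for seat 3.
So seat 3 is Cyrus.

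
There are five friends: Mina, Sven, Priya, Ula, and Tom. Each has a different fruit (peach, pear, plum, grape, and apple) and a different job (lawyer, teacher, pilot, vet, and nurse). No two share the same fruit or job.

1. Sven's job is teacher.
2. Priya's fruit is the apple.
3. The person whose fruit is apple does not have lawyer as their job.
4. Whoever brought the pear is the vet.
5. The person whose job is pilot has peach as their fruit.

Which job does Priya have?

Clue 1 rules out teacher for Priya's job.
With clues 1–3, lawyer is impossible for Priya's job.
With clues 1–4, vet is impossible for Priya's job.
With clues 1–5, pilot is impossible for Priya's job.
That leaves nurse.

nurse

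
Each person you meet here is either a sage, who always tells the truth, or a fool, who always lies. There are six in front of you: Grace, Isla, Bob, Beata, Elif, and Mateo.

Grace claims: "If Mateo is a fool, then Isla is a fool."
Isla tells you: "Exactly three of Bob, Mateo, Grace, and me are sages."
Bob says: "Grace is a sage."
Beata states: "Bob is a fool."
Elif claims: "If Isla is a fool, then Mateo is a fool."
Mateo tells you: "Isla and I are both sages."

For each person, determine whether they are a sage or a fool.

Grace: sage, Isla: fool, Bob: sage, Beata: fool, Elif: sage, Mateo: fool

Consider Grace. Suppose Grace is a fool.
Then no assignment of the remaining roles makes every statement match its speaker's type — contradiction.
So Grace is a sage.
With that fixed, Bob's statement is true, so Bob is a sage.
With that fixed, Beata's statement is false, so Beata is a fool.
Consider Isla. Suppose Isla is a sage.
Then no assignment of the remaining roles makes every statement match its speaker's type — contradiction.
So Isla is a fool.
With that fixed, Mateo's statement is false, so Mateo is a fool.
With that fixed, Elif's statement is true, so Elif is a sage.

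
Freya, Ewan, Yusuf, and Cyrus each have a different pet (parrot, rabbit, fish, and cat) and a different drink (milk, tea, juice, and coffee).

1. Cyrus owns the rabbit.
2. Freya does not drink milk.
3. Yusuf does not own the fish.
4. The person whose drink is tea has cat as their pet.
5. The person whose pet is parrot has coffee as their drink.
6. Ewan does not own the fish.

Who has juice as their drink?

Freya

With clues 1–5, Yusuf is impossible for the one with drink juice.
With clues 1–6, Cyrus and Ewan are impossible for the one with drink juice.
That leaves Freya.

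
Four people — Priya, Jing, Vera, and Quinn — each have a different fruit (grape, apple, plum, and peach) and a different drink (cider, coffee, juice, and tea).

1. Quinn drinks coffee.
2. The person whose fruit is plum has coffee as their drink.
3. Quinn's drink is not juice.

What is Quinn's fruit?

plum

With clues 1–2, apple, grape, and peach are impossible for Quinn's fruit.
That leaves plum.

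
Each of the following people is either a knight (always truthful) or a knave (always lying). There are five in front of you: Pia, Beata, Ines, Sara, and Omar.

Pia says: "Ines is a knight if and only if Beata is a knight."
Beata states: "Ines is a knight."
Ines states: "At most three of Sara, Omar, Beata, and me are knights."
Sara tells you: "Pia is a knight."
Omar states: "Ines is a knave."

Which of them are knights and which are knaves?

Pia: knight, Beata: knight, Ines: knight, Sara: knight, Omar: knave

Consider Pia. Suppose Pia is a knave.
Then no assignment of the remaining roles makes every statement match its speaker's type — contradiction.
So Pia is a knight.
With that fixed, Sara's statement is true, so Sara is a knight.
Consider Beata. Suppose Beata is a knave.
Then no assignment of the remaining roles makes every statement match its speaker's type — contradiction.
So Beata is a knight.
Consider Ines. Suppose Ines is a knave.
Then Pia's statement comes out false, contradicting Pia being a knight.
So Ines is a knight.
With that fixed, Omar's statement is false, so Omar is a knave.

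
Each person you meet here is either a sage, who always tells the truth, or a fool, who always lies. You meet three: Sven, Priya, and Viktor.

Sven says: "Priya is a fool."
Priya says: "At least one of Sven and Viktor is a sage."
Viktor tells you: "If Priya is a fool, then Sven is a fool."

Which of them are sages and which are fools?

Consider Sven. Suppose Sven is a sage.
Then no assignment of the remaining roles makes every statement match its speaker's type — contradiction.
So Sven is a fool.
With that fixed, Viktor's statement is true, so Viktor is a sage.
With that fixed, Priya's statement is true, so Priya is a sage.

Sven: fool, Priya: sage, Viktor: sage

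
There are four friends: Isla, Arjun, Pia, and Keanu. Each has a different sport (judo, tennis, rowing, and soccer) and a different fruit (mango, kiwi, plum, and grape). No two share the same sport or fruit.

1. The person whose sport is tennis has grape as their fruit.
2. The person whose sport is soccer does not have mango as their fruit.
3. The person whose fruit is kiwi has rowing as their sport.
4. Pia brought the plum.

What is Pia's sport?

soccer

With clues 1–4, judo, rowing, and tennis are impossible for Pia's sport.
That leaves soccer.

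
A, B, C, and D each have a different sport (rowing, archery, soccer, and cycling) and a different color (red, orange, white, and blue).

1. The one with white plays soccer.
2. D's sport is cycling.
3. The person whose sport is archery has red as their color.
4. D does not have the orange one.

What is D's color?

With clues 1–2, white is impossible for D's color.
With clues 1–3, red is impossible for D's color.
With clues 1–4, orange is impossible for D's color.
That leaves blue.

blue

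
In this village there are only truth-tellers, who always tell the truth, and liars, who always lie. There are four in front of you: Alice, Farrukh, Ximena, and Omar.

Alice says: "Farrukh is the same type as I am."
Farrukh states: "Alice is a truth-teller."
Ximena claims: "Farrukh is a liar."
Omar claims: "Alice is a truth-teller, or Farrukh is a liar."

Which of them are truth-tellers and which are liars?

Alice: truth-teller, Farrukh: truth-teller, Ximena: liar, Omar: truth-teller

Consider Alice. Suppose Alice is a liar.
Then no assignment of the remaining roles makes every statement match its speaker's type — contradiction.
So Alice is a truth-teller.
With that fixed, Farrukh's statement is true, so Farrukh is a truth-teller.
With that fixed, Ximena's statement is false, so Ximena is a liar.
With that fixed, Omar's statement is true, so Omar is a truth-teller.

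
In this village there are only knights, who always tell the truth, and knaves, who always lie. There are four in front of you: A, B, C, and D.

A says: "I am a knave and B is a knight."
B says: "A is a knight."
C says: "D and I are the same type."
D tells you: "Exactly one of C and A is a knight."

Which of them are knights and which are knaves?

Consider A. Suppose A is a knight.
Then A's own statement would have to be true, but it can't be — contradiction.
So A is a knave.
With that fixed, B's statement is false, so B is a knave.
Consider C. Suppose C is a knave.
Then no assignment of the remaining roles makes every statement match its speaker's type — contradiction.
So C is a knight.
With that fixed, D's statement is true, so D is a knight.

A: knave, B: knave, C: knight, D: knight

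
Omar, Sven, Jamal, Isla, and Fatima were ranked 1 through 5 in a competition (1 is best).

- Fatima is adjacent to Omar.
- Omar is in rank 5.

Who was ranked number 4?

With clues 1–2, Isla, Jamal, Omar, and Sven are ruled out for rank 4.
So rank 4 is Fatima.

Fatima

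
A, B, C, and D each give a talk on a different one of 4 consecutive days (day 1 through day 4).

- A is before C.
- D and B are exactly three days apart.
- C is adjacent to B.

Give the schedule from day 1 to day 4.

D, A, C, B

From clue 1: A is in {1,2,3}.
From clues 1–2: A → day 2, C → day 3.
From clues 1–3: D → day 1, B → day 4.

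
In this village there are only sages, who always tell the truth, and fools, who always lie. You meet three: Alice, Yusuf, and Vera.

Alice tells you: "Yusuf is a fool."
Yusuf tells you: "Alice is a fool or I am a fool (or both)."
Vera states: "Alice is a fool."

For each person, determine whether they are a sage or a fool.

Alice: fool, Yusuf: sage, Vera: sage

Consider Alice. Suppose Alice is a sage.
Then whichever role Yusuf has, Yusuf's statement has the wrong truth value — contradiction.
So Alice is a fool.
With that fixed, Yusuf's statement is true, so Yusuf is a sage.
With that fixed, Vera's statement is true, so Vera is a sage.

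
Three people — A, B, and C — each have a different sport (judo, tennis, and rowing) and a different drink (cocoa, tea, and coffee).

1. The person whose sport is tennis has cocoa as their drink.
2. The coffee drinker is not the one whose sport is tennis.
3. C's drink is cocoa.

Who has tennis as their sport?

C

With clues 1–3, A and B are impossible for the one with sport tennis.
That leaves C.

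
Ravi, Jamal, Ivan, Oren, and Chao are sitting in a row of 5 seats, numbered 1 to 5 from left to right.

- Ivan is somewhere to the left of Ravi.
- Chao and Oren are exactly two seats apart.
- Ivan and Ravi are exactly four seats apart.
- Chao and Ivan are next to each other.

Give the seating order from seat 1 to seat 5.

Ivan, Chao, Jamal, Oren, Ravi

From clue 1: Ravi is in {2,3,4,5}.
From clues 1–3: Ivan → seat 1, Jamal → seat 3, Ravi → seat 5.
From clues 1–4: Chao → seat 2, Oren → seat 4.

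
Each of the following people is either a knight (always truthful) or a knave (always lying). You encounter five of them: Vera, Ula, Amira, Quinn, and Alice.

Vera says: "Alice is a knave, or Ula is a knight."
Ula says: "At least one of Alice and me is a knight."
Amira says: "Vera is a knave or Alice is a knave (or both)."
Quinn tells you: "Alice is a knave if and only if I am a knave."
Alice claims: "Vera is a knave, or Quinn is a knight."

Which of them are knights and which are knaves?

Consider Vera. Suppose Vera is a knave.
Then no assignment of the remaining roles makes every statement match its speaker's type — contradiction.
So Vera is a knight.
Consider Ula. Suppose Ula is a knave.
Then no assignment of the remaining roles makes every statement match its speaker's type — contradiction.
So Ula is a knight.
Consider Amira. Suppose Amira is a knight.
Then no assignment of the remaining roles makes every statement match its speaker's type — contradiction.
So Amira is a knave.
Consider Quinn. Suppose Quinn is a knave.
Then no assignment of the remaining roles makes every statement match its speaker's type — contradiction.
So Quinn is a knight.
With that fixed, Alice's statement is true, so Alice is a knight.

Vera: knight, Ula: knight, Amira: knave, Quinn: knight, Alice: knight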